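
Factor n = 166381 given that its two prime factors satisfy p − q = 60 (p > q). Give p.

439

Since p = q + 60, we have 166381 = q(q + 60), so q² + 60q − 166381 = 0.
Discriminant: 60² + 4·166381 = 3600 + 665524 = 669124; √669124 = 818.
q = (−60 + 818)/2 = 379, and p = q + 60 = 439.
Check: 379 · 439 = 166381.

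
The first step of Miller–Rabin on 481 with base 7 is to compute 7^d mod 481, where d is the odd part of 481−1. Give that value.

174

481 − 1 = 480 = 2^5 · 15, so d = 15.
7^1 ≡ 7 (mod 481)
7^2 ≡ 7^2 = 49 ≡ 49 (mod 481)
7^4 ≡ 49^2 = 2401 ≡ 477 (mod 481)
7^8 ≡ 477^2 = 227529 ≡ 16 (mod 481)
15 = 8 + 4 + 2 + 1 in binary powers of 2.
So 7^15 ≡ 16 · 477 · 49 · 7 ≡ 174 (mod 481).
Squaring chain: 174 → 454 → 248 → 417 → 248; never reaches −1, so base 7 is a Miller–Rabin witness that 481 is composite.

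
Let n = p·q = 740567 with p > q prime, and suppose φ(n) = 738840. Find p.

941

φ(n) = (p−1)(q−1) = n − (p+q) + 1, so p + q = 740567 − 738840 + 1 = 1728.
p and q are the roots of t² − 1728t + 740567 = 0.
Discriminant: 1728² − 4·740567 = 2985984 − 2962268 = 23716; √23716 = 154.
q = (1728 − 154)/2 = 787, p = (1728 + 154)/2 = 941.
Check: 787 · 941 = 740567.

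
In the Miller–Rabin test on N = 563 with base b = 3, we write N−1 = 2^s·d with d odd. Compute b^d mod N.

1

563 − 1 = 562 = 2^1 · 281, so d = 281.
3^1 ≡ 3 (mod 563)
3^2 ≡ 3^2 = 9 ≡ 9 (mod 563)
3^4 ≡ 9^2 = 81 ≡ 81 (mod 563)
3^8 ≡ 81^2 = 6561 ≡ 368 (mod 563)
3^16 ≡ 368^2 = 135424 ≡ 304 (mod 563)
3^32 ≡ 304^2 = 92416 ≡ 84 (mod 563)
3^64 ≡ 84^2 = 7056 ≡ 300 (mod 563)
3^128 ≡ 300^2 = 90000 ≡ 483 (mod 563)
3^256 ≡ 483^2 = 233289 ≡ 207 (mod 563)
281 = 256 + 16 + 8 + 1 in binary powers of 2.
So 3^281 ≡ 207 · 304 · 368 · 3 ≡ 1 (mod 563).
Since 3^d ≡ 1 (mod 563), base 3 does not prove 563 composite.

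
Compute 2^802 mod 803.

2^1 ≡ 2 (mod 803)
2^2 ≡ 2^2 = 4 ≡ 4 (mod 803)
2^4 ≡ 4^2 = 16 ≡ 16 (mod 803)
2^8 ≡ 16^2 = 256 ≡ 256 (mod 803)
2^16 ≡ 256^2 = 65536 ≡ 493 (mod 803)
2^32 ≡ 493^2 = 243049 ≡ 543 (mod 803)
2^64 ≡ 543^2 = 294849 ≡ 148 (mod 803)
2^128 ≡ 148^2 = 21904 ≡ 223 (mod 803)
2^256 ≡ 223^2 = 49729 ≡ 746 (mod 803)
2^512 ≡ 746^2 = 556516 ≡ 37 (mod 803)
802 = 512 + 256 + 32 + 2 in binary powers of 2.
So 2^802 ≡ 37 · 746 · 543 · 4 ≡ 367 (mod 803).
Since 367 ≠ 1, base 2 is a Fermat witness: 803 is composite.

367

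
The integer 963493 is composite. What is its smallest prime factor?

23

963493 is odd.
Digit sum 34, not divisible by 3.
Ends in 3: not divisible by 5.
7: 963493 = 7·137641 + 6
11: 963493 = 11·87590 + 3
13: 963493 = 13·74114 + 11
17: 963493 = 17·56676 + 1
19: 963493 = 19·50710 + 3
23: 963493 = 23·41891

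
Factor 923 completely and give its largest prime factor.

923 = 13 · 71
71 is prime.
So 923 = 13 · 71; the largest prime factor is 71.

71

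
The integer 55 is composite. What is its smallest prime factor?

5

55 is odd.
Digit sum 10, not divisible by 3.
Ends in 5: divisible by 5.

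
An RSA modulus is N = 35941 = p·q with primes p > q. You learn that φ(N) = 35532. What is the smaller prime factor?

φ(n) = (p−1)(q−1) = n − (p+q) + 1, so p + q = 35941 − 35532 + 1 = 410.
p and q are the roots of t² − 410t + 35941 = 0.
Discriminant: 410² − 4·35941 = 168100 − 143764 = 24336; √24336 = 156.
q = (410 − 156)/2 = 127, p = (410 + 156)/2 = 283.
Check: 127 · 283 = 35941.

127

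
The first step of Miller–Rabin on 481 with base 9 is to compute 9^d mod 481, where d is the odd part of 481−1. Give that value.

417

481 − 1 = 480 = 2^5 · 15, so d = 15.
9^1 ≡ 9 (mod 481)
9^2 ≡ 9^2 = 81 ≡ 81 (mod 481)
9^4 ≡ 81^2 = 6561 ≡ 308 (mod 481)
9^8 ≡ 308^2 = 94864 ≡ 107 (mod 481)
15 = 8 + 4 + 2 + 1 in binary powers of 2.
So 9^15 ≡ 107 · 308 · 81 · 9 ≡ 417 (mod 481).
Squaring chain: 417 → 248 → 417 → 248 → 417; never reaches −1, so base 9 is a Miller–Rabin witness that 481 is composite.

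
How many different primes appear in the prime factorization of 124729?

4

124729 = 11 · 11339
11339 = 17 · 667
667 = 23 · 29
124729 = 11 · 17 · 23 · 29, which has 4 distinct prime factors.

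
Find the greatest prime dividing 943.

41

943 = 23 · 41
41 is prime.
So 943 = 23 · 41; the largest prime factor is 41.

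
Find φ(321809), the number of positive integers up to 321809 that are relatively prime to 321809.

305440

Factor: 321809 = 41 · 47 · 167.
φ(321809) = (41−1) · (47−1) · (167−1) = 40 · 46 · 166 = 305440.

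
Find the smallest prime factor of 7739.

7739 is odd.
Digit sum 26, not divisible by 3.
Ends in 9: not divisible by 5.
7: 7739 = 7·1105 + 4
11: 7739 = 11·703 + 6
13: 7739 = 13·595 + 4
17: 7739 = 17·455 + 4
19: 7739 = 19·407 + 6
23: 7739 = 23·336 + 11
29: 7739 = 29·266 + 25
31: 7739 = 31·249 + 20
37: 7739 = 37·209 + 6
41: 7739 = 41·188 + 31
43: 7739 = 43·179 + 42
47: 7739 = 47·164 + 31
53: 7739 = 53·146 + 1
59: 7739 = 59·131 + 10
61: 7739 = 61·126 + 53
67: 7739 = 67·115 + 34
71: 7739 = 71·109

71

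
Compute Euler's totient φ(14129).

Factor: 14129 = 71 · 199.
φ(14129) = (71−1) · (199−1) = 70 · 198 = 13860.

13860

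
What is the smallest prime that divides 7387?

83

7387 is odd.
Digit sum 25, not divisible by 3.
Ends in 7: not divisible by 5.
7: 7387 = 7·1055 + 2
11: 7387 = 11·671 + 6
13: 7387 = 13·568 + 3
17: 7387 = 17·434 + 9
19: 7387 = 19·388 + 15
23: 7387 = 23·321 + 4
29: 7387 = 29·254 + 21
31: 7387 = 31·238 + 9
37: 7387 = 37·199 + 24
41: 7387 = 41·180 + 7
43: 7387 = 43·171 + 34
47: 7387 = 47·157 + 8
53: 7387 = 53·139 + 20
59: 7387 = 59·125 + 12
61: 7387 = 61·121 + 6
67: 7387 = 67·110 + 17
71: 7387 = 71·104 + 3
73: 7387 = 73·101 + 14
79: 7387 = 79·93 + 40
83: 7387 = 83·89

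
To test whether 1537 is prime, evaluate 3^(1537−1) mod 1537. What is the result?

256

3^1 ≡ 3 (mod 1537)
3^2 ≡ 3^2 = 9 ≡ 9 (mod 1537)
3^4 ≡ 9^2 = 81 ≡ 81 (mod 1537)
3^8 ≡ 81^2 = 6561 ≡ 413 (mod 1537)
3^16 ≡ 413^2 = 170569 ≡ 1499 (mod 1537)
3^32 ≡ 1499^2 = 2247001 ≡ 1444 (mod 1537)
3^64 ≡ 1444^2 = 2085136 ≡ 964 (mod 1537)
3^128 ≡ 964^2 = 929296 ≡ 948 (mod 1537)
3^256 ≡ 948^2 = 898704 ≡ 1096 (mod 1537)
3^512 ≡ 1096^2 = 1201216 ≡ 819 (mod 1537)
3^1024 ≡ 819^2 = 670761 ≡ 629 (mod 1537)
1536 = 1024 + 512 in binary powers of 2.
So 3^1536 ≡ 629 · 819 ≡ 256 (mod 1537).
Since 256 ≠ 1, base 3 is a Fermat witness: 1537 is composite.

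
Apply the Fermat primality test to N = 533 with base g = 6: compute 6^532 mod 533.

373

6^1 ≡ 6 (mod 533)
6^2 ≡ 6^2 = 36 ≡ 36 (mod 533)
6^4 ≡ 36^2 = 1296 ≡ 230 (mod 533)
6^8 ≡ 230^2 = 52900 ≡ 133 (mod 533)
6^16 ≡ 133^2 = 17689 ≡ 100 (mod 533)
6^32 ≡ 100^2 = 10000 ≡ 406 (mod 533)
6^64 ≡ 406^2 = 164836 ≡ 139 (mod 533)
6^128 ≡ 139^2 = 19321 ≡ 133 (mod 533)
6^256 ≡ 133^2 = 17689 ≡ 100 (mod 533)
6^512 ≡ 100^2 = 10000 ≡ 406 (mod 533)
532 = 512 + 16 + 4 in binary powers of 2.
So 6^532 ≡ 406 · 100 · 230 ≡ 373 (mod 533).
Since 373 ≠ 1, base 6 is a Fermat witness: 533 is composite.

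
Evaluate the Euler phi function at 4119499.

Factor: 4119499 = 127 · 163 · 199.
φ(4119499) = (127−1) · (163−1) · (199−1) = 126 · 162 · 198 = 4041576.

4041576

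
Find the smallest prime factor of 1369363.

1369363 is odd.
Digit sum 31, not divisible by 3.
Ends in 3: not divisible by 5.
7: 1369363 = 7·195623 + 2
11: 1369363 = 11·124487 + 6
13: 1369363 = 13·105335 + 8
17: 1369363 = 17·80550 + 13
19: 1369363 = 19·72071 + 14
23: 1369363 = 23·59537 + 12
29: 1369363 = 29·47219 + 12
31: 1369363 = 31·44173

31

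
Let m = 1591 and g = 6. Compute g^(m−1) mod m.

6^1 ≡ 6 (mod 1591)
6^2 ≡ 6^2 = 36 ≡ 36 (mod 1591)
6^4 ≡ 36^2 = 1296 ≡ 1296 (mod 1591)
6^8 ≡ 1296^2 = 1679616 ≡ 1111 (mod 1591)
6^16 ≡ 1111^2 = 1234321 ≡ 1296 (mod 1591)
6^32 ≡ 1296^2 = 1679616 ≡ 1111 (mod 1591)
6^64 ≡ 1111^2 = 1234321 ≡ 1296 (mod 1591)
6^128 ≡ 1296^2 = 1679616 ≡ 1111 (mod 1591)
6^256 ≡ 1111^2 = 1234321 ≡ 1296 (mod 1591)
6^512 ≡ 1296^2 = 1679616 ≡ 1111 (mod 1591)
6^1024 ≡ 1111^2 = 1234321 ≡ 1296 (mod 1591)
1590 = 1024 + 512 + 32 + 16 + 4 + 2 in binary powers of 2.
So 6^1590 ≡ 1296 · 1111 · 1111 · 1296 · 1296 · 36 ≡ 517 (mod 1591).
Since 517 ≠ 1, base 6 is a Fermat witness: 1591 is composite.

517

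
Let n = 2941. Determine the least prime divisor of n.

2941 is odd.
Digit sum 16, not divisible by 3.
Ends in 1: not divisible by 5.
7: 2941 = 7·420 + 1
11: 2941 = 11·267 + 4
13: 2941 = 13·226 + 3
17: 2941 = 17·173

17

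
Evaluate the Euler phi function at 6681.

4160

Factor: 6681 = 3 · 17 · 131.
φ(6681) = (3−1) · (17−1) · (131−1) = 2 · 16 · 130 = 4160.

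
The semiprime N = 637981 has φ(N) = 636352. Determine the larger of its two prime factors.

φ(n) = (p−1)(q−1) = n − (p+q) + 1, so p + q = 637981 − 636352 + 1 = 1630.
p and q are the roots of t² − 1630t + 637981 = 0.
Discriminant: 1630² − 4·637981 = 2656900 − 2551924 = 104976; √104976 = 324.
q = (1630 − 324)/2 = 653, p = (1630 + 324)/2 = 977.
Check: 653 · 977 = 637981.

977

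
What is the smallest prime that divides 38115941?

89

38115941 is odd.
Digit sum 32, not divisible by 3.
Ends in 1: not divisible by 5.
7: 38115941 = 7·5445134 + 3
11: 38115941 = 11·3465085 + 6
13: 38115941 = 13·2931995 + 6
17: 38115941 = 17·2242114 + 3
19: 38115941 = 19·2006102 + 3
23: 38115941 = 23·1657214 + 19
29: 38115941 = 29·1314342 + 23
31: 38115941 = 31·1229546 + 15
37: 38115941 = 37·1030160 + 21
41: 38115941 = 41·929657 + 4
43: 38115941 = 43·886417 + 10
47: 38115941 = 47·810977 + 22
53: 38115941 = 53·719168 + 37
59: 38115941 = 59·646032 + 53
61: 38115941 = 61·624851 + 30
67: 38115941 = 67·568894 + 43
71: 38115941 = 71·536844 + 17
73: 38115941 = 73·522136 + 13
79: 38115941 = 79·482480 + 21
83: 38115941 = 83·459228 + 17
89: 38115941 = 89·428269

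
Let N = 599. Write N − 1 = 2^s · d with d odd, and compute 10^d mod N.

599 − 1 = 598 = 2^1 · 299, so d = 299.
10^1 ≡ 10 (mod 599)
10^2 ≡ 10^2 = 100 ≡ 100 (mod 599)
10^4 ≡ 100^2 = 10000 ≡ 416 (mod 599)
10^8 ≡ 416^2 = 173056 ≡ 544 (mod 599)
10^16 ≡ 544^2 = 295936 ≡ 30 (mod 599)
10^32 ≡ 30^2 = 900 ≡ 301 (mod 599)
10^64 ≡ 301^2 = 90601 ≡ 152 (mod 599)
10^128 ≡ 152^2 = 23104 ≡ 342 (mod 599)
10^256 ≡ 342^2 = 116964 ≡ 159 (mod 599)
299 = 256 + 32 + 8 + 2 + 1 in binary powers of 2.
So 10^299 ≡ 159 · 301 · 544 · 100 · 10 ≡ 1 (mod 599).
Since 10^d ≡ 1 (mod 599), base 10 does not prove 599 composite.

1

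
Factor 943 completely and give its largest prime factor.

41

943 = 23 · 41
41 is prime.
So 943 = 23 · 41; the largest prime factor is 41.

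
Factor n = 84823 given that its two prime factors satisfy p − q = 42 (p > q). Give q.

Since p = q + 42, we have 84823 = q(q + 42), so q² + 42q − 84823 = 0.
Discriminant: 42² + 4·84823 = 1764 + 339292 = 341056; √341056 = 584.
q = (−42 + 584)/2 = 271, and p = q + 42 = 313.
Check: 271 · 313 = 84823.

271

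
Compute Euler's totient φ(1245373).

1210944

Factor: 1245373 = 103 · 107 · 113.
φ(1245373) = (103−1) · (107−1) · (113−1) = 102 · 106 · 112 = 1210944.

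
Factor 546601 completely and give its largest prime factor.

79

546601 = 11 · 49691
49691 = 17 · 2923
2923 = 37 · 79
79 is prime.
So 546601 = 11 · 17 · 37 · 79; the largest prime factor is 79.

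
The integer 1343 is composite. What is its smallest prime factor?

1343 is odd.
Digit sum 11, not divisible by 3.
Ends in 3: not divisible by 5.
7: 1343 = 7·191 + 6
11: 1343 = 11·122 + 1
13: 1343 = 13·103 + 4
17: 1343 = 17·79

17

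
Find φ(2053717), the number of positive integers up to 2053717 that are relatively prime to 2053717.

2004912

Factor: 2053717 = 103 · 127 · 157.
φ(2053717) = (103−1) · (127−1) · (157−1) = 102 · 126 · 156 = 2004912.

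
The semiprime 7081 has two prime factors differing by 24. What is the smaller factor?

Since p = q + 24, we have 7081 = q(q + 24), so q² + 24q − 7081 = 0.
Discriminant: 24² + 4·7081 = 576 + 28324 = 28900; √28900 = 170.
q = (−24 + 170)/2 = 73, and p = q + 24 = 97.
Check: 73 · 97 = 7081.

73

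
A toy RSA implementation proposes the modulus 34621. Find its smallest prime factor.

89

34621 is odd.
Digit sum 16, not divisible by 3.
Ends in 1: not divisible by 5.
7: 34621 = 7·4945 + 6
11: 34621 = 11·3147 + 4
13: 34621 = 13·2663 + 2
17: 34621 = 17·2036 + 9
19: 34621 = 19·1822 + 3
23: 34621 = 23·1505 + 6
29: 34621 = 29·1193 + 24
31: 34621 = 31·1116 + 25
37: 34621 = 37·935 + 26
41: 34621 = 41·844 + 17
43: 34621 = 43·805 + 6
47: 34621 = 47·736 + 29
53: 34621 = 53·653 + 12
59: 34621 = 59·586 + 47
61: 34621 = 61·567 + 34
67: 34621 = 67·516 + 49
71: 34621 = 71·487 + 44
73: 34621 = 73·474 + 19
79: 34621 = 79·438 + 19
83: 34621 = 83·417 + 10
89: 34621 = 89·389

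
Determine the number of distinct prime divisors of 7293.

4

7293 = 3 · 2431
2431 = 11 · 221
221 = 13 · 17
7293 = 3 · 11 · 13 · 17, which has 4 distinct prime factors.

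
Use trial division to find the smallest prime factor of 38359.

89

38359 is odd.
Digit sum 28, not divisible by 3.
Ends in 9: not divisible by 5.
7: 38359 = 7·5479 + 6
11: 38359 = 11·3487 + 2
13: 38359 = 13·2950 + 9
17: 38359 = 17·2256 + 7
19: 38359 = 19·2018 + 17
23: 38359 = 23·1667 + 18
29: 38359 = 29·1322 + 21
31: 38359 = 31·1237 + 12
37: 38359 = 37·1036 + 27
41: 38359 = 41·935 + 24
43: 38359 = 43·892 + 3
47: 38359 = 47·816 + 7
53: 38359 = 53·723 + 40
59: 38359 = 59·650 + 9
61: 38359 = 61·628 + 51
67: 38359 = 67·572 + 35
71: 38359 = 71·540 + 19
73: 38359 = 73·525 + 34
79: 38359 = 79·485 + 44
83: 38359 = 83·462 + 13
89: 38359 = 89·431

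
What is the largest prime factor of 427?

427 = 7 · 61
61 is prime.
So 427 = 7 · 61; the largest prime factor is 61.

61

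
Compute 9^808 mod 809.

1

9^1 ≡ 9 (mod 809)
9^2 ≡ 9^2 = 81 ≡ 81 (mod 809)
9^4 ≡ 81^2 = 6561 ≡ 89 (mod 809)
9^8 ≡ 89^2 = 7921 ≡ 640 (mod 809)
9^16 ≡ 640^2 = 409600 ≡ 246 (mod 809)
9^32 ≡ 246^2 = 60516 ≡ 650 (mod 809)
9^64 ≡ 650^2 = 422500 ≡ 202 (mod 809)
9^128 ≡ 202^2 = 40804 ≡ 354 (mod 809)
9^256 ≡ 354^2 = 125316 ≡ 730 (mod 809)
9^512 ≡ 730^2 = 532900 ≡ 578 (mod 809)
808 = 512 + 256 + 32 + 8 in binary powers of 2.
So 9^808 ≡ 578 · 730 · 650 · 640 ≡ 1 (mod 809).
Since the result is 1, base 9 gives no evidence that 809 is composite.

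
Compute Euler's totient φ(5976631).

Factor: 5976631 = 173 · 179 · 193.
φ(5976631) = (173−1) · (179−1) · (193−1) = 172 · 178 · 192 = 5878272.

5878272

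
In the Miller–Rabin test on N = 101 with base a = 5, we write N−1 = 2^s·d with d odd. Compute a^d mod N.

1

101 − 1 = 100 = 2^2 · 25, so d = 25.
5^1 ≡ 5 (mod 101)
5^2 ≡ 5^2 = 25 ≡ 25 (mod 101)
5^4 ≡ 25^2 = 625 ≡ 19 (mod 101)
5^8 ≡ 19^2 = 361 ≡ 58 (mod 101)
5^16 ≡ 58^2 = 3364 ≡ 31 (mod 101)
25 = 16 + 8 + 1 in binary powers of 2.
So 5^25 ≡ 31 · 58 · 5 ≡ 1 (mod 101).
Since 5^d ≡ 1 (mod 101), base 5 does not prove 101 composite.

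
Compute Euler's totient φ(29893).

Factor: 29893 = 167 · 179.
φ(29893) = (167−1) · (179−1) = 166 · 178 = 29548.

29548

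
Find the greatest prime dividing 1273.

67

1273 = 19 · 67
67 is prime.
So 1273 = 19 · 67; the largest prime factor is 67.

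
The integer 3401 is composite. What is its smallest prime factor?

3401 is odd.
Digit sum 8, not divisible by 3.
Ends in 1: not divisible by 5.
7: 3401 = 7·485 + 6
11: 3401 = 11·309 + 2
13: 3401 = 13·261 + 8
17: 3401 = 17·200 + 1
19: 3401 = 19·179

19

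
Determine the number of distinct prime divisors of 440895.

440895 = 3 · 146965
146965 = 5 · 29393
29393 = 7 · 4199
4199 = 13 · 323
323 = 17 · 19
440895 = 3 · 5 · 7 · 13 · 17 · 19, which has 6 distinct prime factors.

6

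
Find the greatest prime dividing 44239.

44239 = 13 · 3403
3403 = 41 · 83
83 is prime.
So 44239 = 13 · 41 · 83; the largest prime factor is 83.

83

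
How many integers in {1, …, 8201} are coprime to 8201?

Factor: 8201 = 59 · 139.
φ(8201) = (59−1) · (139−1) = 58 · 138 = 8004.

8004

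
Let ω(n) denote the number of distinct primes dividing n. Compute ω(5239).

5239 = 13^2 · 31
5239 = 13^2 · 31, which has 2 distinct prime factors.

2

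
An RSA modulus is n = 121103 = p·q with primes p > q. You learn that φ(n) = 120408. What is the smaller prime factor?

347

φ(n) = (p−1)(q−1) = n − (p+q) + 1, so p + q = 121103 − 120408 + 1 = 696.
p and q are the roots of t² − 696t + 121103 = 0.
Discriminant: 696² − 4·121103 = 484416 − 484412 = 4; √4 = 2.
q = (696 − 2)/2 = 347, p = (696 + 2)/2 = 349.
Check: 347 · 349 = 121103.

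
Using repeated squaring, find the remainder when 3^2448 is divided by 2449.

3^1 ≡ 3 (mod 2449)
3^2 ≡ 3^2 = 9 ≡ 9 (mod 2449)
3^4 ≡ 9^2 = 81 ≡ 81 (mod 2449)
3^8 ≡ 81^2 = 6561 ≡ 1663 (mod 2449)
3^16 ≡ 1663^2 = 2765569 ≡ 648 (mod 2449)
3^32 ≡ 648^2 = 419904 ≡ 1125 (mod 2449)
3^64 ≡ 1125^2 = 1265625 ≡ 1941 (mod 2449)
3^128 ≡ 1941^2 = 3767481 ≡ 919 (mod 2449)
3^256 ≡ 919^2 = 844561 ≡ 2105 (mod 2449)
3^512 ≡ 2105^2 = 4431025 ≡ 784 (mod 2449)
3^1024 ≡ 784^2 = 614656 ≡ 2406 (mod 2449)
3^2048 ≡ 2406^2 = 5788836 ≡ 1849 (mod 2449)
2448 = 2048 + 256 + 128 + 16 in binary powers of 2.
So 3^2448 ≡ 1849 · 2105 · 919 · 648 ≡ 283 (mod 2449).
Since 283 ≠ 1, base 3 is a Fermat witness: 2449 is composite.

283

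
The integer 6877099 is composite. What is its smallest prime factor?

59

6877099 is odd.
Digit sum 46, not divisible by 3.
Ends in 9: not divisible by 5.
7: 6877099 = 7·982442 + 5
11: 6877099 = 11·625190 + 9
13: 6877099 = 13·529007 + 8
17: 6877099 = 17·404535 + 4
19: 6877099 = 19·361952 + 11
23: 6877099 = 23·299004 + 7
29: 6877099 = 29·237141 + 10
31: 6877099 = 31·221841 + 28
37: 6877099 = 37·185867 + 20
41: 6877099 = 41·167734 + 5
43: 6877099 = 43·159932 + 23
47: 6877099 = 47·146321 + 12
53: 6877099 = 53·129756 + 31
59: 6877099 = 59·116561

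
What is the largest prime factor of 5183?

5183 = 71 · 73
73 is prime.
So 5183 = 71 · 73; the largest prime factor is 73.

73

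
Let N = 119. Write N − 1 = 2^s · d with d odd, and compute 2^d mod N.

119 − 1 = 118 = 2^1 · 59, so d = 59.
2^1 ≡ 2 (mod 119)
2^2 ≡ 2^2 = 4 ≡ 4 (mod 119)
2^4 ≡ 4^2 = 16 ≡ 16 (mod 119)
2^8 ≡ 16^2 = 256 ≡ 18 (mod 119)
2^16 ≡ 18^2 = 324 ≡ 86 (mod 119)
2^32 ≡ 86^2 = 7396 ≡ 18 (mod 119)
59 = 32 + 16 + 8 + 2 + 1 in binary powers of 2.
So 2^59 ≡ 18 · 86 · 18 · 4 · 2 ≡ 25 (mod 119).
Squaring chain: 25; never reaches −1, so base 2 is a Miller–Rabin witness that 119 is composite.

25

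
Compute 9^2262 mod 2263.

9^1 ≡ 9 (mod 2263)
9^2 ≡ 9^2 = 81 ≡ 81 (mod 2263)
9^4 ≡ 81^2 = 6561 ≡ 2035 (mod 2263)
9^8 ≡ 2035^2 = 4141225 ≡ 2198 (mod 2263)
9^16 ≡ 2198^2 = 4831204 ≡ 1962 (mod 2263)
9^32 ≡ 1962^2 = 3849444 ≡ 81 (mod 2263)
9^64 ≡ 81^2 = 6561 ≡ 2035 (mod 2263)
9^128 ≡ 2035^2 = 4141225 ≡ 2198 (mod 2263)
9^256 ≡ 2198^2 = 4831204 ≡ 1962 (mod 2263)
9^512 ≡ 1962^2 = 3849444 ≡ 81 (mod 2263)
9^1024 ≡ 81^2 = 6561 ≡ 2035 (mod 2263)
9^2048 ≡ 2035^2 = 4141225 ≡ 2198 (mod 2263)
2262 = 2048 + 128 + 64 + 16 + 4 + 2 in binary powers of 2.
So 9^2262 ≡ 2198 · 2198 · 2035 · 1962 · 2035 · 81 ≡ 1242 (mod 2263).
Since 1242 ≠ 1, base 9 is a Fermat witness: 2263 is composite.

1242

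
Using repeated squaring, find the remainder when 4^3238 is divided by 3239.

4^1 ≡ 4 (mod 3239)
4^2 ≡ 4^2 = 16 ≡ 16 (mod 3239)
4^4 ≡ 16^2 = 256 ≡ 256 (mod 3239)
4^8 ≡ 256^2 = 65536 ≡ 756 (mod 3239)
4^16 ≡ 756^2 = 571536 ≡ 1472 (mod 3239)
4^32 ≡ 1472^2 = 2166784 ≡ 3132 (mod 3239)
4^64 ≡ 3132^2 = 9809424 ≡ 1732 (mod 3239)
4^128 ≡ 1732^2 = 2999824 ≡ 510 (mod 3239)
4^256 ≡ 510^2 = 260100 ≡ 980 (mod 3239)
4^512 ≡ 980^2 = 960400 ≡ 1656 (mod 3239)
4^1024 ≡ 1656^2 = 2742336 ≡ 2142 (mod 3239)
4^2048 ≡ 2142^2 = 4588164 ≡ 1740 (mod 3239)
3238 = 2048 + 1024 + 128 + 32 + 4 + 2 in binary powers of 2.
So 4^3238 ≡ 1740 · 2142 · 510 · 3132 · 256 · 16 ≡ 715 (mod 3239).
Since 715 ≠ 1, base 4 is a Fermat witness: 3239 is composite.

715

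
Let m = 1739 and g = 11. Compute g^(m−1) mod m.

11^1 ≡ 11 (mod 1739)
11^2 ≡ 11^2 = 121 ≡ 121 (mod 1739)
11^4 ≡ 121^2 = 14641 ≡ 729 (mod 1739)
11^8 ≡ 729^2 = 531441 ≡ 1046 (mod 1739)
11^16 ≡ 1046^2 = 1094116 ≡ 285 (mod 1739)
11^32 ≡ 285^2 = 81225 ≡ 1231 (mod 1739)
11^64 ≡ 1231^2 = 1515361 ≡ 692 (mod 1739)
11^128 ≡ 692^2 = 478864 ≡ 639 (mod 1739)
11^256 ≡ 639^2 = 408321 ≡ 1395 (mod 1739)
11^512 ≡ 1395^2 = 1946025 ≡ 84 (mod 1739)
11^1024 ≡ 84^2 = 7056 ≡ 100 (mod 1739)
1738 = 1024 + 512 + 128 + 64 + 8 + 2 in binary powers of 2.
So 11^1738 ≡ 100 · 84 · 639 · 692 · 1046 · 121 ≡ 1062 (mod 1739).
Since 1062 ≠ 1, base 11 is a Fermat witness: 1739 is composite.

1062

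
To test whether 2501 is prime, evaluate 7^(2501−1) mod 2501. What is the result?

1721

7^1 ≡ 7 (mod 2501)
7^2 ≡ 7^2 = 49 ≡ 49 (mod 2501)
7^4 ≡ 49^2 = 2401 ≡ 2401 (mod 2501)
7^8 ≡ 2401^2 = 5764801 ≡ 2497 (mod 2501)
7^16 ≡ 2497^2 = 6235009 ≡ 16 (mod 2501)
7^32 ≡ 16^2 = 256 ≡ 256 (mod 2501)
7^64 ≡ 256^2 = 65536 ≡ 510 (mod 2501)
7^128 ≡ 510^2 = 260100 ≡ 2497 (mod 2501)
7^256 ≡ 2497^2 = 6235009 ≡ 16 (mod 2501)
7^512 ≡ 16^2 = 256 ≡ 256 (mod 2501)
7^1024 ≡ 256^2 = 65536 ≡ 510 (mod 2501)
7^2048 ≡ 510^2 = 260100 ≡ 2497 (mod 2501)
2500 = 2048 + 256 + 128 + 64 + 4 in binary powers of 2.
So 7^2500 ≡ 2497 · 16 · 2497 · 510 · 2401 ≡ 1721 (mod 2501).
Since 1721 ≠ 1, base 7 is a Fermat witness: 2501 is composite.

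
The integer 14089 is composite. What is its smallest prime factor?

14089 is odd.
Digit sum 22, not divisible by 3.
Ends in 9: not divisible by 5.
7: 14089 = 7·2012 + 5
11: 14089 = 11·1280 + 9
13: 14089 = 13·1083 + 10
17: 14089 = 17·828 + 13
19: 14089 = 19·741 + 10
23: 14089 = 23·612 + 13
29: 14089 = 29·485 + 24
31: 14089 = 31·454 + 15
37: 14089 = 37·380 + 29
41: 14089 = 41·343 + 26
43: 14089 = 43·327 + 28
47: 14089 = 47·299 + 36
53: 14089 = 53·265 + 44
59: 14089 = 59·238 + 47
61: 14089 = 61·230 + 59
67: 14089 = 67·210 + 19
71: 14089 = 71·198 + 31
73: 14089 = 73·193

73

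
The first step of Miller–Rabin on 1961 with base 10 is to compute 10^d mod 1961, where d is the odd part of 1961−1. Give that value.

1961 − 1 = 1960 = 2^3 · 245, so d = 245.
10^1 ≡ 10 (mod 1961)
10^2 ≡ 10^2 = 100 ≡ 100 (mod 1961)
10^4 ≡ 100^2 = 10000 ≡ 195 (mod 1961)
10^8 ≡ 195^2 = 38025 ≡ 766 (mod 1961)
10^16 ≡ 766^2 = 586756 ≡ 417 (mod 1961)
10^32 ≡ 417^2 = 173889 ≡ 1321 (mod 1961)
10^64 ≡ 1321^2 = 1745041 ≡ 1712 (mod 1961)
10^128 ≡ 1712^2 = 2930944 ≡ 1210 (mod 1961)
245 = 128 + 64 + 32 + 16 + 4 + 1 in binary powers of 2.
So 10^245 ≡ 1210 · 1712 · 1321 · 417 · 195 · 10 ≡ 1210 (mod 1961).
Squaring chain: 1210 → 1194 → 1950; never reaches −1, so base 10 is a Miller–Rabin witness that 1961 is composite.

1210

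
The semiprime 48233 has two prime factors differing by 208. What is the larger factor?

Since p = q + 208, we have 48233 = q(q + 208), so q² + 208q − 48233 = 0.
Discriminant: 208² + 4·48233 = 43264 + 192932 = 236196; √236196 = 486.
q = (−208 + 486)/2 = 139, and p = q + 208 = 347.
Check: 139 · 347 = 48233.

347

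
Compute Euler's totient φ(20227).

Factor: 20227 = 113 · 179.
φ(20227) = (113−1) · (179−1) = 112 · 178 = 19936.

19936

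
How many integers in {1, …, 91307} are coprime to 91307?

Factor: 91307 = 17 · 41 · 131.
φ(91307) = (17−1) · (41−1) · (131−1) = 16 · 40 · 130 = 83200.

83200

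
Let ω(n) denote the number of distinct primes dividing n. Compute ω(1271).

1271 = 31 · 41
1271 = 31 · 41, which has 2 distinct prime factors.

2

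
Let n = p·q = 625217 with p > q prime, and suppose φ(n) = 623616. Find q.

φ(n) = (p−1)(q−1) = n − (p+q) + 1, so p + q = 625217 − 623616 + 1 = 1602.
p and q are the roots of t² − 1602t + 625217 = 0.
Discriminant: 1602² − 4·625217 = 2566404 − 2500868 = 65536; √65536 = 256.
q = (1602 − 256)/2 = 673, p = (1602 + 256)/2 = 929.
Check: 673 · 929 = 625217.

673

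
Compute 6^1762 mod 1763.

6^1 ≡ 6 (mod 1763)
6^2 ≡ 6^2 = 36 ≡ 36 (mod 1763)
6^4 ≡ 36^2 = 1296 ≡ 1296 (mod 1763)
6^8 ≡ 1296^2 = 1679616 ≡ 1240 (mod 1763)
6^16 ≡ 1240^2 = 1537600 ≡ 264 (mod 1763)
6^32 ≡ 264^2 = 69696 ≡ 939 (mod 1763)
6^64 ≡ 939^2 = 881721 ≡ 221 (mod 1763)
6^128 ≡ 221^2 = 48841 ≡ 1240 (mod 1763)
6^256 ≡ 1240^2 = 1537600 ≡ 264 (mod 1763)
6^512 ≡ 264^2 = 69696 ≡ 939 (mod 1763)
6^1024 ≡ 939^2 = 881721 ≡ 221 (mod 1763)
1762 = 1024 + 512 + 128 + 64 + 32 + 2 in binary powers of 2.
So 6^1762 ≡ 221 · 939 · 1240 · 221 · 939 · 36 ≡ 651 (mod 1763).
Since 651 ≠ 1, base 6 is a Fermat witness: 1763 is composite.

651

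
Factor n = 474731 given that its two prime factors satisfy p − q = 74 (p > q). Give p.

727

Since p = q + 74, we have 474731 = q(q + 74), so q² + 74q − 474731 = 0.
Discriminant: 74² + 4·474731 = 5476 + 1898924 = 1904400; √1904400 = 1380.
q = (−74 + 1380)/2 = 653, and p = q + 74 = 727.
Check: 653 · 727 = 474731.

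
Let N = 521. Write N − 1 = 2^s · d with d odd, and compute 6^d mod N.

521 − 1 = 520 = 2^3 · 65, so d = 65.
6^1 ≡ 6 (mod 521)
6^2 ≡ 6^2 = 36 ≡ 36 (mod 521)
6^4 ≡ 36^2 = 1296 ≡ 254 (mod 521)
6^8 ≡ 254^2 = 64516 ≡ 433 (mod 521)
6^16 ≡ 433^2 = 187489 ≡ 450 (mod 521)
6^32 ≡ 450^2 = 202500 ≡ 352 (mod 521)
6^64 ≡ 352^2 = 123904 ≡ 427 (mod 521)
65 = 64 + 1 in binary powers of 2.
So 6^65 ≡ 427 · 6 ≡ 478 (mod 521).
Squaring chain: 478 → 286 → 520; reaches −1, so base 6 does not prove 521 composite.

478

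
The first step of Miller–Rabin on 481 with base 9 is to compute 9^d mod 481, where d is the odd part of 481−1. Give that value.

481 − 1 = 480 = 2^5 · 15, so d = 15.
9^1 ≡ 9 (mod 481)
9^2 ≡ 9^2 = 81 ≡ 81 (mod 481)
9^4 ≡ 81^2 = 6561 ≡ 308 (mod 481)
9^8 ≡ 308^2 = 94864 ≡ 107 (mod 481)
15 = 8 + 4 + 2 + 1 in binary powers of 2.
So 9^15 ≡ 107 · 308 · 81 · 9 ≡ 417 (mod 481).
Squaring chain: 417 → 248 → 417 → 248 → 417; never reaches −1, so base 9 is a Miller–Rabin witness that 481 is composite.

417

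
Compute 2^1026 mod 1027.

857

2^1 ≡ 2 (mod 1027)
2^2 ≡ 2^2 = 4 ≡ 4 (mod 1027)
2^4 ≡ 4^2 = 16 ≡ 16 (mod 1027)
2^8 ≡ 16^2 = 256 ≡ 256 (mod 1027)
2^16 ≡ 256^2 = 65536 ≡ 835 (mod 1027)
2^32 ≡ 835^2 = 697225 ≡ 919 (mod 1027)
2^64 ≡ 919^2 = 844561 ≡ 367 (mod 1027)
2^128 ≡ 367^2 = 134689 ≡ 152 (mod 1027)
2^256 ≡ 152^2 = 23104 ≡ 510 (mod 1027)
2^512 ≡ 510^2 = 260100 ≡ 269 (mod 1027)
2^1024 ≡ 269^2 = 72361 ≡ 471 (mod 1027)
1026 = 1024 + 2 in binary powers of 2.
So 2^1026 ≡ 471 · 4 ≡ 857 (mod 1027).
Since 857 ≠ 1, base 2 is a Fermat witness: 1027 is composite.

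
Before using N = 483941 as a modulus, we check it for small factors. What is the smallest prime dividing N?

483941 is odd.
Digit sum 29, not divisible by 3.
Ends in 1: not divisible by 5.
7: 483941 = 7·69134 + 3
11: 483941 = 11·43994 + 7
13: 483941 = 13·37226 + 3
17: 483941 = 17·28467 + 2
19: 483941 = 19·25470 + 11
23: 483941 = 23·21040 + 21
29: 483941 = 29·16687 + 18
31: 483941 = 31·15611

31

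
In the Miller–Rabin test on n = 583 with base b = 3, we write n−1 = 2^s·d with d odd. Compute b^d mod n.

234

583 − 1 = 582 = 2^1 · 291, so d = 291.
3^1 ≡ 3 (mod 583)
3^2 ≡ 3^2 = 9 ≡ 9 (mod 583)
3^4 ≡ 9^2 = 81 ≡ 81 (mod 583)
3^8 ≡ 81^2 = 6561 ≡ 148 (mod 583)
3^16 ≡ 148^2 = 21904 ≡ 333 (mod 583)
3^32 ≡ 333^2 = 110889 ≡ 119 (mod 583)
3^64 ≡ 119^2 = 14161 ≡ 169 (mod 583)
3^128 ≡ 169^2 = 28561 ≡ 577 (mod 583)
3^256 ≡ 577^2 = 332929 ≡ 36 (mod 583)
291 = 256 + 32 + 2 + 1 in binary powers of 2.
So 3^291 ≡ 36 · 119 · 9 · 3 ≡ 234 (mod 583).
Squaring chain: 234; never reaches −1, so base 3 is a Miller–Rabin witness that 583 is composite.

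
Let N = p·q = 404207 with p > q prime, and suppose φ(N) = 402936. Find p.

653

φ(n) = (p−1)(q−1) = n − (p+q) + 1, so p + q = 404207 − 402936 + 1 = 1272.
p and q are the roots of t² − 1272t + 404207 = 0.
Discriminant: 1272² − 4·404207 = 1617984 − 1616828 = 1156; √1156 = 34.
q = (1272 − 34)/2 = 619, p = (1272 + 34)/2 = 653.
Check: 619 · 653 = 404207.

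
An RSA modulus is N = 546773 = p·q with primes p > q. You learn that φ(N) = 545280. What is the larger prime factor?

853

φ(n) = (p−1)(q−1) = n − (p+q) + 1, so p + q = 546773 − 545280 + 1 = 1494.
p and q are the roots of t² − 1494t + 546773 = 0.
Discriminant: 1494² − 4·546773 = 2232036 − 2187092 = 44944; √44944 = 212.
q = (1494 − 212)/2 = 641, p = (1494 + 212)/2 = 853.
Check: 641 · 853 = 546773.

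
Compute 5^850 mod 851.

818

5^1 ≡ 5 (mod 851)
5^2 ≡ 5^2 = 25 ≡ 25 (mod 851)
5^4 ≡ 25^2 = 625 ≡ 625 (mod 851)
5^8 ≡ 625^2 = 390625 ≡ 16 (mod 851)
5^16 ≡ 16^2 = 256 ≡ 256 (mod 851)
5^32 ≡ 256^2 = 65536 ≡ 9 (mod 851)
5^64 ≡ 9^2 = 81 ≡ 81 (mod 851)
5^128 ≡ 81^2 = 6561 ≡ 604 (mod 851)
5^256 ≡ 604^2 = 364816 ≡ 588 (mod 851)
5^512 ≡ 588^2 = 345744 ≡ 238 (mod 851)
850 = 512 + 256 + 64 + 16 + 2 in binary powers of 2.
So 5^850 ≡ 238 · 588 · 81 · 256 · 25 ≡ 818 (mod 851).
Since 818 ≠ 1, base 5 is a Fermat witness: 851 is composite.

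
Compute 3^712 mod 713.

3^1 ≡ 3 (mod 713)
3^2 ≡ 3^2 = 9 ≡ 9 (mod 713)
3^4 ≡ 9^2 = 81 ≡ 81 (mod 713)
3^8 ≡ 81^2 = 6561 ≡ 144 (mod 713)
3^16 ≡ 144^2 = 20736 ≡ 59 (mod 713)
3^32 ≡ 59^2 = 3481 ≡ 629 (mod 713)
3^64 ≡ 629^2 = 395641 ≡ 639 (mod 713)
3^128 ≡ 639^2 = 408321 ≡ 485 (mod 713)
3^256 ≡ 485^2 = 235225 ≡ 648 (mod 713)
3^512 ≡ 648^2 = 419904 ≡ 660 (mod 713)
712 = 512 + 128 + 64 + 8 in binary powers of 2.
So 3^712 ≡ 660 · 485 · 639 · 144 ≡ 696 (mod 713).
Since 696 ≠ 1, base 3 is a Fermat witness: 713 is composite.

696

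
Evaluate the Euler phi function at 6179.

Factor: 6179 = 37 · 167.
φ(6179) = (37−1) · (167−1) = 36 · 166 = 5976.

5976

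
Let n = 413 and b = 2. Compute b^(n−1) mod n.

359

2^1 ≡ 2 (mod 413)
2^2 ≡ 2^2 = 4 ≡ 4 (mod 413)
2^4 ≡ 4^2 = 16 ≡ 16 (mod 413)
2^8 ≡ 16^2 = 256 ≡ 256 (mod 413)
2^16 ≡ 256^2 = 65536 ≡ 282 (mod 413)
2^32 ≡ 282^2 = 79524 ≡ 228 (mod 413)
2^64 ≡ 228^2 = 51984 ≡ 359 (mod 413)
2^128 ≡ 359^2 = 128881 ≡ 25 (mod 413)
2^256 ≡ 25^2 = 625 ≡ 212 (mod 413)
412 = 256 + 128 + 16 + 8 + 4 in binary powers of 2.
So 2^412 ≡ 212 · 25 · 282 · 256 · 16 ≡ 359 (mod 413).
Since 359 ≠ 1, base 2 is a Fermat witness: 413 is composite.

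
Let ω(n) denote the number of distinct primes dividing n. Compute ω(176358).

6

176358 = 2 · 88179
88179 = 3 · 29393
29393 = 7 · 4199
4199 = 13 · 323
323 = 17 · 19
176358 = 2 · 3 · 7 · 13 · 17 · 19, which has 6 distinct prime factors.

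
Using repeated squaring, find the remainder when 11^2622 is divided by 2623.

365

11^1 ≡ 11 (mod 2623)
11^2 ≡ 11^2 = 121 ≡ 121 (mod 2623)
11^4 ≡ 121^2 = 14641 ≡ 1526 (mod 2623)
11^8 ≡ 1526^2 = 2328676 ≡ 2075 (mod 2623)
11^16 ≡ 2075^2 = 4305625 ≡ 1282 (mod 2623)
11^32 ≡ 1282^2 = 1643524 ≡ 1526 (mod 2623)
11^64 ≡ 1526^2 = 2328676 ≡ 2075 (mod 2623)
11^128 ≡ 2075^2 = 4305625 ≡ 1282 (mod 2623)
11^256 ≡ 1282^2 = 1643524 ≡ 1526 (mod 2623)
11^512 ≡ 1526^2 = 2328676 ≡ 2075 (mod 2623)
11^1024 ≡ 2075^2 = 4305625 ≡ 1282 (mod 2623)
11^2048 ≡ 1282^2 = 1643524 ≡ 1526 (mod 2623)
2622 = 2048 + 512 + 32 + 16 + 8 + 4 + 2 in binary powers of 2.
So 11^2622 ≡ 1526 · 2075 · 1526 · 1282 · 2075 · 1526 · 121 ≡ 365 (mod 2623).
Since 365 ≠ 1, base 11 is a Fermat witness: 2623 is composite.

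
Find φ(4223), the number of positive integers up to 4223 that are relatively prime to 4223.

4080

Factor: 4223 = 41 · 103.
φ(4223) = (41−1) · (103−1) = 40 · 102 = 4080.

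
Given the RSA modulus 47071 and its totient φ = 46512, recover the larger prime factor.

φ(n) = (p−1)(q−1) = n − (p+q) + 1, so p + q = 47071 − 46512 + 1 = 560.
p and q are the roots of t² − 560t + 47071 = 0.
Discriminant: 560² − 4·47071 = 313600 − 188284 = 125316; √125316 = 354.
q = (560 − 354)/2 = 103, p = (560 + 354)/2 = 457.
Check: 103 · 457 = 47071.

457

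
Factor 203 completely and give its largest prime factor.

203 = 7 · 29
29 is prime.
So 203 = 7 · 29; the largest prime factor is 29.

29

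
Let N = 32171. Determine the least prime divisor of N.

53

32171 is odd.
Digit sum 14, not divisible by 3.
Ends in 1: not divisible by 5.
7: 32171 = 7·4595 + 6
11: 32171 = 11·2924 + 7
13: 32171 = 13·2474 + 9
17: 32171 = 17·1892 + 7
19: 32171 = 19·1693 + 4
23: 32171 = 23·1398 + 17
29: 32171 = 29·1109 + 10
31: 32171 = 31·1037 + 24
37: 32171 = 37·869 + 18
41: 32171 = 41·784 + 27
43: 32171 = 43·748 + 7
47: 32171 = 47·684 + 23
53: 32171 = 53·607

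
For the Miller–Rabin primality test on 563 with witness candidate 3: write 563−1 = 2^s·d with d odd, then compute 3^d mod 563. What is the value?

1

563 − 1 = 562 = 2^1 · 281, so d = 281.
3^1 ≡ 3 (mod 563)
3^2 ≡ 3^2 = 9 ≡ 9 (mod 563)
3^4 ≡ 9^2 = 81 ≡ 81 (mod 563)
3^8 ≡ 81^2 = 6561 ≡ 368 (mod 563)
3^16 ≡ 368^2 = 135424 ≡ 304 (mod 563)
3^32 ≡ 304^2 = 92416 ≡ 84 (mod 563)
3^64 ≡ 84^2 = 7056 ≡ 300 (mod 563)
3^128 ≡ 300^2 = 90000 ≡ 483 (mod 563)
3^256 ≡ 483^2 = 233289 ≡ 207 (mod 563)
281 = 256 + 16 + 8 + 1 in binary powers of 2.
So 3^281 ≡ 207 · 304 · 368 · 3 ≡ 1 (mod 563).
Since 3^d ≡ 1 (mod 563), base 3 does not prove 563 composite.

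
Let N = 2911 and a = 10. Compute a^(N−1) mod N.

1026

10^1 ≡ 10 (mod 2911)
10^2 ≡ 10^2 = 100 ≡ 100 (mod 2911)
10^4 ≡ 100^2 = 10000 ≡ 1267 (mod 2911)
10^8 ≡ 1267^2 = 1605289 ≡ 1328 (mod 2911)
10^16 ≡ 1328^2 = 1763584 ≡ 2429 (mod 2911)
10^32 ≡ 2429^2 = 5900041 ≡ 2355 (mod 2911)
10^64 ≡ 2355^2 = 5546025 ≡ 570 (mod 2911)
10^128 ≡ 570^2 = 324900 ≡ 1779 (mod 2911)
10^256 ≡ 1779^2 = 3164841 ≡ 584 (mod 2911)
10^512 ≡ 584^2 = 341056 ≡ 469 (mod 2911)
10^1024 ≡ 469^2 = 219961 ≡ 1636 (mod 2911)
10^2048 ≡ 1636^2 = 2676496 ≡ 1287 (mod 2911)
2910 = 2048 + 512 + 256 + 64 + 16 + 8 + 4 + 2 in binary powers of 2.
So 10^2910 ≡ 1287 · 469 · 584 · 570 · 2429 · 1328 · 1267 · 100 ≡ 1026 (mod 2911).
Since 1026 ≠ 1, base 10 is a Fermat witness: 2911 is composite.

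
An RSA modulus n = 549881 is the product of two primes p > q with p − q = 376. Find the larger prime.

Since p = q + 376, we have 549881 = q(q + 376), so q² + 376q − 549881 = 0.
Discriminant: 376² + 4·549881 = 141376 + 2199524 = 2340900; √2340900 = 1530.
q = (−376 + 1530)/2 = 577, and p = q + 376 = 953.
Check: 577 · 953 = 549881.

953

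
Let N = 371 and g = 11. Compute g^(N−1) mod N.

354

11^1 ≡ 11 (mod 371)
11^2 ≡ 11^2 = 121 ≡ 121 (mod 371)
11^4 ≡ 121^2 = 14641 ≡ 172 (mod 371)
11^8 ≡ 172^2 = 29584 ≡ 275 (mod 371)
11^16 ≡ 275^2 = 75625 ≡ 312 (mod 371)
11^32 ≡ 312^2 = 97344 ≡ 142 (mod 371)
11^64 ≡ 142^2 = 20164 ≡ 130 (mod 371)
11^128 ≡ 130^2 = 16900 ≡ 205 (mod 371)
11^256 ≡ 205^2 = 42025 ≡ 102 (mod 371)
370 = 256 + 64 + 32 + 16 + 2 in binary powers of 2.
So 11^370 ≡ 102 · 130 · 142 · 312 · 121 ≡ 354 (mod 371).
Since 354 ≠ 1, base 11 is a Fermat witness: 371 is composite.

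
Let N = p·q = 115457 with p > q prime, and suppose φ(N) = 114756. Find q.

263

φ(n) = (p−1)(q−1) = n − (p+q) + 1, so p + q = 115457 − 114756 + 1 = 702.
p and q are the roots of t² − 702t + 115457 = 0.
Discriminant: 702² − 4·115457 = 492804 − 461828 = 30976; √30976 = 176.
q = (702 − 176)/2 = 263, p = (702 + 176)/2 = 439.
Check: 263 · 439 = 115457.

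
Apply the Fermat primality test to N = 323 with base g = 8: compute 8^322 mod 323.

8^1 ≡ 8 (mod 323)
8^2 ≡ 8^2 = 64 ≡ 64 (mod 323)
8^4 ≡ 64^2 = 4096 ≡ 220 (mod 323)
8^8 ≡ 220^2 = 48400 ≡ 273 (mod 323)
8^16 ≡ 273^2 = 74529 ≡ 239 (mod 323)
8^32 ≡ 239^2 = 57121 ≡ 273 (mod 323)
8^64 ≡ 273^2 = 74529 ≡ 239 (mod 323)
8^128 ≡ 239^2 = 57121 ≡ 273 (mod 323)
8^256 ≡ 273^2 = 74529 ≡ 239 (mod 323)
322 = 256 + 64 + 2 in binary powers of 2.
So 8^322 ≡ 239 · 239 · 64 ≡ 30 (mod 323).
Since 30 ≠ 1, base 8 is a Fermat witness: 323 is composite.

30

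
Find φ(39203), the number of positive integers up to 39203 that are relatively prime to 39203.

Factor: 39203 = 197 · 199.
φ(39203) = (197−1) · (199−1) = 196 · 198 = 38808.

38808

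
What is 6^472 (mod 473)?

6^1 ≡ 6 (mod 473)
6^2 ≡ 6^2 = 36 ≡ 36 (mod 473)
6^4 ≡ 36^2 = 1296 ≡ 350 (mod 473)
6^8 ≡ 350^2 = 122500 ≡ 466 (mod 473)
6^16 ≡ 466^2 = 217156 ≡ 49 (mod 473)
6^32 ≡ 49^2 = 2401 ≡ 36 (mod 473)
6^64 ≡ 36^2 = 1296 ≡ 350 (mod 473)
6^128 ≡ 350^2 = 122500 ≡ 466 (mod 473)
6^256 ≡ 466^2 = 217156 ≡ 49 (mod 473)
472 = 256 + 128 + 64 + 16 + 8 in binary powers of 2.
So 6^472 ≡ 49 · 466 · 350 · 49 · 466 ≡ 135 (mod 473).
Since 135 ≠ 1, base 6 is a Fermat witness: 473 is composite.

135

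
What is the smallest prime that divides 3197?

23

3197 is odd.
Digit sum 20, not divisible by 3.
Ends in 7: not divisible by 5.
7: 3197 = 7·456 + 5
11: 3197 = 11·290 + 7
13: 3197 = 13·245 + 12
17: 3197 = 17·188 + 1
19: 3197 = 19·168 + 5
23: 3197 = 23·139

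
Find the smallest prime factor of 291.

3

291 is odd.
Digit sum 12, divisible by 3.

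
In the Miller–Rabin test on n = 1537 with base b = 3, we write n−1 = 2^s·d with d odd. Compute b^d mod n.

27

1537 − 1 = 1536 = 2^9 · 3, so d = 3.
3^1 ≡ 3 (mod 1537)
3^2 ≡ 3^2 = 9 ≡ 9 (mod 1537)
3 = 2 + 1 in binary powers of 2.
So 3^3 ≡ 9 · 3 ≡ 27 (mod 1537).
Squaring chain: 27 → 729 → 1176 → 1213 → 460 → 1031 → 894 → 1533 → 16; never reaches −1, so base 3 is a Miller–Rabin witness that 1537 is composite.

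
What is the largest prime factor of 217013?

217013 = 41 · 5293
5293 = 67 · 79
79 is prime.
So 217013 = 41 · 67 · 79; the largest prime factor is 79.

79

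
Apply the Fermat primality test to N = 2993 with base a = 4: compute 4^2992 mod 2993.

4^1 ≡ 4 (mod 2993)
4^2 ≡ 4^2 = 16 ≡ 16 (mod 2993)
4^4 ≡ 16^2 = 256 ≡ 256 (mod 2993)
4^8 ≡ 256^2 = 65536 ≡ 2683 (mod 2993)
4^16 ≡ 2683^2 = 7198489 ≡ 324 (mod 2993)
4^32 ≡ 324^2 = 104976 ≡ 221 (mod 2993)
4^64 ≡ 221^2 = 48841 ≡ 953 (mod 2993)
4^128 ≡ 953^2 = 908209 ≡ 1330 (mod 2993)
4^256 ≡ 1330^2 = 1768900 ≡ 37 (mod 2993)
4^512 ≡ 37^2 = 1369 ≡ 1369 (mod 2993)
4^1024 ≡ 1369^2 = 1874161 ≡ 543 (mod 2993)
4^2048 ≡ 543^2 = 294849 ≡ 1535 (mod 2993)
2992 = 2048 + 512 + 256 + 128 + 32 + 16 in binary powers of 2.
So 4^2992 ≡ 1535 · 1369 · 37 · 1330 · 221 · 324 ≡ 1205 (mod 2993).
Since 1205 ≠ 1, base 4 is a Fermat witness: 2993 is composite.

1205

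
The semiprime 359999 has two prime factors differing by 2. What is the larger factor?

601

Since p = q + 2, we have 359999 = q(q + 2), so q² + 2q − 359999 = 0.
Discriminant: 2² + 4·359999 = 4 + 1439996 = 1440000; √1440000 = 1200.
q = (−2 + 1200)/2 = 599, and p = q + 2 = 601.
Check: 599 · 601 = 359999.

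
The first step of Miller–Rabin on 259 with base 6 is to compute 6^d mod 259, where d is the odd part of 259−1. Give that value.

259 − 1 = 258 = 2^1 · 129, so d = 129.
6^1 ≡ 6 (mod 259)
6^2 ≡ 6^2 = 36 ≡ 36 (mod 259)
6^4 ≡ 36^2 = 1296 ≡ 1 (mod 259)
6^8 ≡ 1^2 = 1 ≡ 1 (mod 259)
6^16 ≡ 1^2 = 1 ≡ 1 (mod 259)
6^32 ≡ 1^2 = 1 ≡ 1 (mod 259)
6^64 ≡ 1^2 = 1 ≡ 1 (mod 259)
6^128 ≡ 1^2 = 1 ≡ 1 (mod 259)
129 = 128 + 1 in binary powers of 2.
So 6^129 ≡ 1 · 6 ≡ 6 (mod 259).
Squaring chain: 6; never reaches −1, so base 6 is a Miller–Rabin witness that 259 is composite.

6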